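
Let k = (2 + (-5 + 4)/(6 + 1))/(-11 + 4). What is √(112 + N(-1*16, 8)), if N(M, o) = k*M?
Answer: 8*√89/7 ≈ 10.782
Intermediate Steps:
k = -13/49 (k = (2 - 1/7)/(-7) = (2 - 1*⅐)*(-⅐) = (2 - ⅐)*(-⅐) = (13/7)*(-⅐) = -13/49 ≈ -0.26531)
N(M, o) = -13*M/49
√(112 + N(-1*16, 8)) = √(112 - (-13)*16/49) = √(112 - 13/49*(-16)) = √(112 + 208/49) = √(5696/49) = 8*√89/7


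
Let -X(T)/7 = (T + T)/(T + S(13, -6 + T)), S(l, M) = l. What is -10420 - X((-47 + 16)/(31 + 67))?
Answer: -12952494/1243 ≈ -10420.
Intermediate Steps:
X(T) = -14*T/(13 + T) (X(T) = -7*(T + T)/(T + 13) = -7*2*T/(13 + T) = -14*T/(13 + T))
-10420 - X((-47 + 16)/(31 + 67)) = -10420 - (-14)*(-47 + 16)/(31 + 67)/(13 + (-47 + 16)/(31 + 67)) = -10420 - (-14)*(-31/98)/(13 - 31/98) = -10420 - (-14)*(-31*1/98)/(13 - 31*1/98) = -10420 - (-14)*(-31)/(98*(13 - 31/98)) = -10420 - (-14)*(-31)/(98*1243/98) = -10420 - (-14)*(-31)*98/(98*1243) = -10420 - 1*434/1243 = -10420 - 434/1243 = -12952494/1243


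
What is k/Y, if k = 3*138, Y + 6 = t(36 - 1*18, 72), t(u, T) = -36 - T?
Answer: -69/19 ≈ -3.6316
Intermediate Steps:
Y = -114 (Y = -6 + (-36 - 1*72) = -6 + (-36 - 72) = -6 - 108 = -114)
k = 414
k/Y = 414/(-114) = 414*(-1/114) = -69/19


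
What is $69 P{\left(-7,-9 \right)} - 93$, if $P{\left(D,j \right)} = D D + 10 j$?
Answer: $-2922$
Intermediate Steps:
$P{\left(D,j \right)} = D^{2} + 10 j$
$69 P{\left(-7,-9 \right)} - 93 = 69 \left(\left(-7\right)^{2} + 10 \left(-9\right)\right) - 93 = 69 \left(49 - 90\right) - 93 = 69 \left(-41\right) - 93 = -2829 - 93 = -2922$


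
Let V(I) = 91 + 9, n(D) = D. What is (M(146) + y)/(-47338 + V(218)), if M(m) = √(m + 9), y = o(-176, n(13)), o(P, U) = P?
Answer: 88/23619 - √155/47238 ≈ 0.0034623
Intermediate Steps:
y = -176
V(I) = 100
M(m) = √(9 + m)
(M(146) + y)/(-47338 + V(218)) = (√(9 + 146) - 176)/(-47338 + 100) = (√155 - 176)/(-47238) = (-176 + √155)*(-1/47238) = 88/23619 - √155/47238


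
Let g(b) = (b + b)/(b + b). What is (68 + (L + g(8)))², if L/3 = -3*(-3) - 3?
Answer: 7569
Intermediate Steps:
g(b) = 1 (g(b) = (2*b)/((2*b)) = (2*b)*(1/(2*b)) = 1)
L = 18 (L = 3*(-3*(-3) - 3) = 3*(9 - 3) = 3*6 = 18)
(68 + (L + g(8)))² = (68 + (18 + 1))² = (68 + 19)² = 87² = 7569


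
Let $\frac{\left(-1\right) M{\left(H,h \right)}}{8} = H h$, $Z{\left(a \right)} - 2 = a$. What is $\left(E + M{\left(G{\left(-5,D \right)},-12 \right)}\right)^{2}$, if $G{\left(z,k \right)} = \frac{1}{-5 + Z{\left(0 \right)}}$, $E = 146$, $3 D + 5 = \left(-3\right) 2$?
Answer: $12996$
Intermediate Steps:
$Z{\left(a \right)} = 2 + a$
$D = - \frac{11}{3}$ ($D = - \frac{5}{3} + \frac{\left(-3\right) 2}{3} = - \frac{5}{3} + \frac{1}{3} \left(-6\right) = - \frac{5}{3} - 2 = - \frac{11}{3} \approx -3.6667$)
$G{\left(z,k \right)} = - \frac{1}{3}$ ($G{\left(z,k \right)} = \frac{1}{-5 + \left(2 + 0\right)} = \frac{1}{-5 + 2} = \frac{1}{-3} = - \frac{1}{3}$)
$M{\left(H,h \right)} = - 8 H h$
$\left(E + M{\left(G{\left(-5,D \right)},-12 \right)}\right)^{2} = \left(146 - \left(- \frac{8}{3}\right) \left(-12\right)\right)^{2} = \left(146 - 32\right)^{2} = 114^{2} = 12996$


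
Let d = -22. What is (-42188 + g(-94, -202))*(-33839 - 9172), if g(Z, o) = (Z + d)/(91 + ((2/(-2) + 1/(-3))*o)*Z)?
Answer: 137323168270344/75679 ≈ 1.8145e+9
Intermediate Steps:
g(Z, o) = (-22 + Z)/(91 - 4*Z*o/3) (g(Z, o) = (Z - 22)/(91 + ((2/(-2) + 1/(-3))*o)*Z) = (-22 + Z)/(91 + ((2*(-1/2) + 1*(-1/3))*o)*Z) = (-22 + Z)/(91 + ((-1 - 1/3)*o)*Z) = (-22 + Z)/(91 + (-4*o/3)*Z) = (-22 + Z)/(91 - 4*Z*o/3))
(-42188 + g(-94, -202))*(-33839 - 9172) = (-42188 + 3*(22 - 1*(-94))/(-273 + 4*(-94)*(-202)))*(-33839 - 9172) = (-42188 + 3*(22 + 94)/(-273 + 75952))*(-43011) = (-42188 + 3*116/75679)*(-43011) = (-42188 + 3*(1/75679)*116)*(-43011) = (-42188 + 348/75679)*(-43011) = -3192745304/75679*(-43011) = 137323168270344/75679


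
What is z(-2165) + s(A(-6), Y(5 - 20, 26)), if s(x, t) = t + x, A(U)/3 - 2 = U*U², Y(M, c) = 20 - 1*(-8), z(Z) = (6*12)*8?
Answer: -38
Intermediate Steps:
z(Z) = 576 (z(Z) = 72*8 = 576)
Y(M, c) = 28 (Y(M, c) = 20 + 8 = 28)
A(U) = 6 + 3*U³ (A(U) = 6 + 3*(U*U²) = 6 + 3*U³)
z(-2165) + s(A(-6), Y(5 - 20, 26)) = 576 + (28 + (6 + 3*(-6)³)) = 576 + (28 + (6 + 3*(-216))) = 576 + (28 + (6 - 648)) = 576 + (28 - 642) = 576 - 614 = -38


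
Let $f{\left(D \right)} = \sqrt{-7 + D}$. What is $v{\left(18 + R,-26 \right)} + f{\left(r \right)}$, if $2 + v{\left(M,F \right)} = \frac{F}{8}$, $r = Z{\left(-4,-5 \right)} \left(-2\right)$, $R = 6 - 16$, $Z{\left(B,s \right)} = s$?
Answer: $- \frac{21}{4} + \sqrt{3} \approx -3.5179$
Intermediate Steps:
$R = -10$ ($R = 6 - 16 = -10$)
$r = 10$ ($r = \left(-5\right) \left(-2\right) = 10$)
$v{\left(M,F \right)} = -2 + \frac{F}{8}$
$v{\left(18 + R,-26 \right)} + f{\left(r \right)} = \left(-2 + \frac{1}{8} \left(-26\right)\right) + \sqrt{-7 + 10} = \left(-2 - \frac{13}{4}\right) + \sqrt{3} = - \frac{21}{4} + \sqrt{3}$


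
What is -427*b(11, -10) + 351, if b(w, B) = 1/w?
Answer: 3434/11 ≈ 312.18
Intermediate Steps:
-427*b(11, -10) + 351 = -427/11 + 351 = 3434/11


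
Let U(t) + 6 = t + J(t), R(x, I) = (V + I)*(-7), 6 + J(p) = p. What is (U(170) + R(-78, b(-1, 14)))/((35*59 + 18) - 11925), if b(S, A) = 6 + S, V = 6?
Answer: -251/9842 ≈ -0.025503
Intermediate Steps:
J(p) = -6 + p
R(x, I) = -42 - 7*I (R(x, I) = (6 + I)*(-7) = -42 - 7*I)
U(t) = -12 + 2*t (U(t) = -6 + (t + (-6 + t)) = -6 + (-6 + 2*t) = -12 + 2*t)
(U(170) + R(-78, b(-1, 14)))/((35*59 + 18) - 11925) = ((-12 + 2*170) + (-42 - 7*(6 - 1)))/((35*59 + 18) - 11925) = ((-12 + 340) + (-42 - 7*5))/((2065 + 18) - 11925) = (328 + (-42 - 35))/(2083 - 11925) = (328 - 77)/(-9842) = 251*(-1/9842) = -251/9842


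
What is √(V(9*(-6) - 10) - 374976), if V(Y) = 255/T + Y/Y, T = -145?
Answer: I*√315355454/29 ≈ 612.35*I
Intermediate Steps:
V(Y) = -22/29 (V(Y) = 255/(-145) + Y/Y = 255*(-1/145) + 1 = -51/29 + 1 = -22/29)
√(V(9*(-6) - 10) - 374976) = √(-22/29 - 374976) = √(-10874326/29) = I*√315355454/29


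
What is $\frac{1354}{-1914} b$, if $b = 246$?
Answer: $- \frac{55514}{319} \approx -174.03$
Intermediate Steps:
$\frac{1354}{-1914} b = \frac{1354}{-1914} \cdot 246 = 1354 \left(- \frac{1}{1914}\right) 246 = \left(- \frac{677}{957}\right) 246 = - \frac{55514}{319}$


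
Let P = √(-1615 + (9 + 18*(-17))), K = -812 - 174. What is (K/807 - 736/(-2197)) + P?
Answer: -1572290/1772979 + 2*I*√478 ≈ -0.88681 + 43.726*I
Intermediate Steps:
K = -986
P = 2*I*√478 (P = √(-1615 + (9 - 306)) = √(-1615 - 297) = √(-1912) = 2*I*√478 ≈ 43.726*I)
(K/807 - 736/(-2197)) + P = (-986/807 - 736/(-2197)) + 2*I*√478 = (-986*1/807 - 736*(-1/2197)) + 2*I*√478 = (-986/807 + 736/2197) + 2*I*√478 = -1572290/1772979 + 2*I*√478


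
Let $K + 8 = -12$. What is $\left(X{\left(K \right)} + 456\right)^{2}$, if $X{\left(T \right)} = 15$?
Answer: $221841$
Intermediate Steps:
$K = -20$ ($K = -8 - 12 = -20$)
$\left(X{\left(K \right)} + 456\right)^{2} = \left(15 + 456\right)^{2} = 471^{2} = 221841$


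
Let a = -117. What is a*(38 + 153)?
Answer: -22347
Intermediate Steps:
a*(38 + 153) = -117*(38 + 153) = -117*191 = -22347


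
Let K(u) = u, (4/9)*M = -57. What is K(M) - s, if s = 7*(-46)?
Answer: 775/4 ≈ 193.75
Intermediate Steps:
M = -513/4 (M = (9/4)*(-57) = -513/4 ≈ -128.25)
s = -322
K(M) - s = -513/4 - 1*(-322) = -513/4 + 322 = 775/4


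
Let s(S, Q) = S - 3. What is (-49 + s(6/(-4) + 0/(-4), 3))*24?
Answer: -1284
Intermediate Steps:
s(S, Q) = -3 + S
(-49 + s(6/(-4) + 0/(-4), 3))*24 = (-49 + (-3 + (6/(-4) + 0/(-4))))*24 = (-49 + (-3 + (6*(-¼) + 0*(-¼))))*24 = (-49 + (-3 + (-3/2 + 0)))*24 = (-49 + (-3 - 3/2))*24 = (-49 - 9/2)*24 = -107/2*24 = -1284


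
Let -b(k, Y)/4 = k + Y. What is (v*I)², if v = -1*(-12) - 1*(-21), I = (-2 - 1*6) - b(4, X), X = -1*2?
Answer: 0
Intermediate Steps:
X = -2
b(k, Y) = -4*Y - 4*k (b(k, Y) = -4*(k + Y) = -4*(Y + k) = -4*Y - 4*k)
I = 0 (I = (-2 - 1*6) - (-4*(-2) - 4*4) = (-2 - 6) - (8 - 16) = -8 - 1*(-8) = -8 + 8 = 0)
v = 33 (v = 12 + 21 = 33)
(v*I)² = (33*0)² = 0² = 0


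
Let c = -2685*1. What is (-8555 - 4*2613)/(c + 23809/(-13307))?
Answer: 252926149/35753104 ≈ 7.0742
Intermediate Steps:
c = -2685
(-8555 - 4*2613)/(c + 23809/(-13307)) = (-8555 - 4*2613)/(-2685 + 23809/(-13307)) = (-8555 - 10452)/(-2685 + 23809*(-1/13307)) = -19007/(-2685 - 23809/13307) = -19007/(-35753104/13307) = -19007*(-13307/35753104) = 252926149/35753104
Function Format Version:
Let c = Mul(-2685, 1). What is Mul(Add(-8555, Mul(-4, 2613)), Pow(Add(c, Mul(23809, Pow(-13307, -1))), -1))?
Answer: Rational(252926149, 35753104) ≈ 7.0742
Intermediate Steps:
c = -2685
Mul(Add(-8555, Mul(-4, 2613)), Pow(Add(c, Mul(23809, Pow(-13307, -1))), -1)) = Mul(Add(-8555, Mul(-4, 2613)), Pow(Add(-2685, Mul(23809, Pow(-13307, -1))), -1)) = Mul(Add(-8555, -10452), Pow(Add(-2685, Mul(23809, Rational(-1, 13307))), -1)) = Mul(-19007, Pow(Add(-2685, Rational(-23809, 13307)), -1)) = Mul(-19007, Pow(Rational(-35753104, 13307), -1)) = Mul(-19007, Rational(-13307, 35753104)) = Rational(252926149, 35753104)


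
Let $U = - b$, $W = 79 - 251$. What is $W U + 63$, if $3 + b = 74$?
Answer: $12275$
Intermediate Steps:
$b = 71$ ($b = -3 + 74 = 71$)
$W = -172$
$U = -71$ ($U = \left(-1\right) 71 = -71$)
$W U + 63 = \left(-172\right) \left(-71\right) + 63 = 12212 + 63 = 12275$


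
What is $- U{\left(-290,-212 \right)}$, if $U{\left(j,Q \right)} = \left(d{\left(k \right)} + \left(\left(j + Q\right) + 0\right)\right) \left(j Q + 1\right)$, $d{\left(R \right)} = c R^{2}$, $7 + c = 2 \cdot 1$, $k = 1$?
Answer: $31170867$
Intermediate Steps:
$c = -5$ ($c = -7 + 2 \cdot 1 = -7 + 2 = -5$)
$d{\left(R \right)} = - 5 R^{2}$
$U{\left(j,Q \right)} = \left(1 + Q j\right) \left(-5 + Q + j\right)$ ($U{\left(j,Q \right)} = \left(- 5 \cdot 1^{2} + \left(\left(j + Q\right) + 0\right)\right) \left(j Q + 1\right) = \left(\left(-5\right) 1 + \left(\left(Q + j\right) + 0\right)\right) \left(Q j + 1\right) = \left(-5 + \left(Q + j\right)\right) \left(1 + Q j\right) = \left(-5 + Q + j\right) \left(1 + Q j\right) = \left(1 + Q j\right) \left(-5 + Q + j\right)$)
$- U{\left(-290,-212 \right)} = - (-5 - 212 - 290 - 212 \left(-290\right)^{2} - 290 \left(-212\right)^{2} - \left(-1060\right) \left(-290\right)) = - (-5 - 212 - 290 - 17829200 - 13033760 - 307400) = \left(-1\right) \left(-31170867\right) = 31170867$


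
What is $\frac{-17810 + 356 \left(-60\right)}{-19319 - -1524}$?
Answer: $\frac{7834}{3559} \approx 2.2012$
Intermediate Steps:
$\frac{-17810 + 356 \left(-60\right)}{-19319 - -1524} = \frac{-17810 - 21360}{-19319 + 1524} = - \frac{39170}{-17795} = \left(-39170\right) \left(- \frac{1}{17795}\right) = \frac{7834}{3559}$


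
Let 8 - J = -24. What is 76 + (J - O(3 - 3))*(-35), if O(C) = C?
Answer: -1044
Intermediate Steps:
J = 32 (J = 8 - 1*(-24) = 8 + 24 = 32)
76 + (J - O(3 - 3))*(-35) = 76 + (32 - (3 - 3))*(-35) = 76 + (32 - 1*0)*(-35) = 76 + (32 + 0)*(-35) = 76 + 32*(-35) = 76 - 1120 = -1044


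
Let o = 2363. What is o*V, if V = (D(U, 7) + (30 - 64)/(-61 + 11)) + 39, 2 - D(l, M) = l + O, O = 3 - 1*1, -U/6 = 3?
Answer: 3407446/25 ≈ 1.3630e+5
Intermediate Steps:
U = -18 (U = -6*3 = -18)
O = 2 (O = 3 - 1 = 2)
D(l, M) = -l (D(l, M) = 2 - (l + 2) = 2 - (2 + l) = 2 + (-2 - l) = -l)
V = 1442/25 (V = (-1*(-18) + (30 - 64)/(-61 + 11)) + 39 = (18 - 34/(-50)) + 39 = (18 - 34*(-1/50)) + 39 = (18 + 17/25) + 39 = 467/25 + 39 = 1442/25 ≈ 57.680)
o*V = 2363*(1442/25) = 3407446/25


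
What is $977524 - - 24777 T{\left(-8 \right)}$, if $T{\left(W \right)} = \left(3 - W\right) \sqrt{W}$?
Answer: $977524 + 545094 i \sqrt{2} \approx 9.7752 \cdot 10^{5} + 7.7088 \cdot 10^{5} i$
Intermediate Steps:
$T{\left(W \right)} = \sqrt{W} \left(3 - W\right)$
$977524 - - 24777 T{\left(-8 \right)} = 977524 - - 24777 \sqrt{-8} \left(3 - -8\right) = 977524 - - 24777 \cdot 2 i \sqrt{2} \left(3 + 8\right) = 977524 - - 24777 \cdot 2 i \sqrt{2} \cdot 11 = 977524 - - 24777 \cdot 22 i \sqrt{2} = 977524 - - 545094 i \sqrt{2} = 977524 + 545094 i \sqrt{2}$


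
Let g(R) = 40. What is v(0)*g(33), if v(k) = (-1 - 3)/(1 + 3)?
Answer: -40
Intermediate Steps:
v(k) = -1 (v(k) = -4/4 = -4*¼ = -1)
v(0)*g(33) = -1*40 = -40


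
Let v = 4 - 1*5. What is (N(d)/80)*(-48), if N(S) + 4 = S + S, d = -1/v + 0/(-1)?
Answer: 6/5 ≈ 1.2000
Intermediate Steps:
v = -1 (v = 4 - 5 = -1)
d = 1 (d = -1/(-1) + 0/(-1) = -1*(-1) + 0*(-1) = 1 + 0 = 1)
N(S) = -4 + 2*S (N(S) = -4 + (S + S) = -4 + 2*S)
(N(d)/80)*(-48) = ((-4 + 2*1)/80)*(-48) = ((-4 + 2)/80)*(-48) = ((1/80)*(-2))*(-48) = -1/40*(-48) = 6/5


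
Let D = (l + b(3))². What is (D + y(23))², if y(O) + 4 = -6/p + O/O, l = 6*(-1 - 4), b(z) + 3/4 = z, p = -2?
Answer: 151807041/256 ≈ 5.9300e+5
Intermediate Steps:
b(z) = -¾ + z
l = -30 (l = 6*(-5) = -30)
y(O) = 0 (y(O) = -4 + (-6/(-2) + O/O) = -4 + (-6*(-½) + 1) = -4 + (3 + 1) = -4 + 4 = 0)
D = 12321/16 (D = (-30 + (-¾ + 3))² = (-30 + 9/4)² = (-111/4)² = 12321/16 ≈ 770.06)
(D + y(23))² = (12321/16 + 0)² = (12321/16)² = 151807041/256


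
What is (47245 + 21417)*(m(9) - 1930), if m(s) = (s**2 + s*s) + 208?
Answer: -107112720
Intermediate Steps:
m(s) = 208 + 2*s**2 (m(s) = (s**2 + s**2) + 208 = 2*s**2 + 208 = 208 + 2*s**2)
(47245 + 21417)*(m(9) - 1930) = (47245 + 21417)*((208 + 2*9**2) - 1930) = 68662*((208 + 2*81) - 1930) = 68662*((208 + 162) - 1930) = 68662*(370 - 1930) = 68662*(-1560) = -107112720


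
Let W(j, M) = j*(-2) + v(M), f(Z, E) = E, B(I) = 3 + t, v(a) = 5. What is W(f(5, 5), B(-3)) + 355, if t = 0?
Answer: 350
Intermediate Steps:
B(I) = 3 (B(I) = 3 + 0 = 3)
W(j, M) = 5 - 2*j (W(j, M) = j*(-2) + 5 = -2*j + 5 = 5 - 2*j)
W(f(5, 5), B(-3)) + 355 = (5 - 2*5) + 355 = (5 - 10) + 355 = -5 + 355 = 350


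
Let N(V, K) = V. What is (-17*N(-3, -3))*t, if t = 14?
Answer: 714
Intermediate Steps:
(-17*N(-3, -3))*t = -17*(-3)*14 = 51*14 = 714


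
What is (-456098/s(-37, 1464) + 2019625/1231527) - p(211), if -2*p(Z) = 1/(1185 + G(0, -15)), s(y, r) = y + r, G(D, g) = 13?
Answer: -1338918974874287/4210704113484 ≈ -317.98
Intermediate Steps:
s(y, r) = r + y
p(Z) = -1/2396 (p(Z) = -1/(2*(1185 + 13)) = -½/1198 = -½*1/1198 = -1/2396)
(-456098/s(-37, 1464) + 2019625/1231527) - p(211) = (-456098/(1464 - 37) + 2019625/1231527) - 1*(-1/2396) = (-456098/1427 + 2019625*(1/1231527)) + 1/2396 = (-456098*1/1427 + 2019625/1231527) + 1/2396 = (-456098/1427 + 2019625/1231527) + 1/2396 = -558814996771/1757389029 + 1/2396 = -1338918974874287/4210704113484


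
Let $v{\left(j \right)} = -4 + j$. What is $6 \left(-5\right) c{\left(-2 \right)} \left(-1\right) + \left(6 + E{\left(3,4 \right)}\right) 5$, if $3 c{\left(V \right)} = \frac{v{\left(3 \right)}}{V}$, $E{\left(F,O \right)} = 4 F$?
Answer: $95$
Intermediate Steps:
$c{\left(V \right)} = - \frac{1}{3 V}$ ($c{\left(V \right)} = \frac{\left(-4 + 3\right) \frac{1}{V}}{3} = \frac{\left(-1\right) \frac{1}{V}}{3} = - \frac{1}{3 V}$)
$6 \left(-5\right) c{\left(-2 \right)} \left(-1\right) + \left(6 + E{\left(3,4 \right)}\right) 5 = 6 \left(-5\right) \left(- \frac{1}{3 \left(-2\right)}\right) \left(-1\right) + \left(6 + 4 \cdot 3\right) 5 = - 30 \left(\left(- \frac{1}{3}\right) \left(- \frac{1}{2}\right)\right) \left(-1\right) + \left(6 + 12\right) 5 = \left(-30\right) \frac{1}{6} \left(-1\right) + 18 \cdot 5 = \left(-5\right) \left(-1\right) + 90 = 5 + 90 = 95$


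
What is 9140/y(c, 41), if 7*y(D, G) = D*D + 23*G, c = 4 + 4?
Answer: 63980/1007 ≈ 63.535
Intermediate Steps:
c = 8
y(D, G) = D**2/7 + 23*G/7 (y(D, G) = (D*D + 23*G)/7 = (D**2 + 23*G)/7 = D**2/7 + 23*G/7)
9140/y(c, 41) = 9140/((1/7)*8**2 + (23/7)*41) = 9140/((1/7)*64 + 943/7) = 9140/(64/7 + 943/7) = 9140/(1007/7) = 9140*(7/1007) = 63980/1007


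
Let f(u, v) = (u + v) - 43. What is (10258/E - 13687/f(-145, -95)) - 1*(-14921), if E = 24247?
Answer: 102721196524/6861901 ≈ 14970.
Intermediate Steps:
f(u, v) = -43 + u + v
(10258/E - 13687/f(-145, -95)) - 1*(-14921) = (10258/24247 - 13687/(-43 - 145 - 95)) - 1*(-14921) = (10258*(1/24247) - 13687/(-283)) + 14921 = (10258/24247 - 13687*(-1/283)) + 14921 = (10258/24247 + 13687/283) + 14921 = 334771703/6861901 + 14921 = 102721196524/6861901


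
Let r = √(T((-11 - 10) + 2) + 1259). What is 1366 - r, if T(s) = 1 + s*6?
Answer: 1366 - √1146 ≈ 1332.1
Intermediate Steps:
T(s) = 1 + 6*s
r = √1146 (r = √((1 + 6*((-11 - 10) + 2)) + 1259) = √((1 + 6*(-21 + 2)) + 1259) = √((1 + 6*(-19)) + 1259) = √((1 - 114) + 1259) = √(-113 + 1259) = √1146 ≈ 33.853)
1366 - r = 1366 - √1146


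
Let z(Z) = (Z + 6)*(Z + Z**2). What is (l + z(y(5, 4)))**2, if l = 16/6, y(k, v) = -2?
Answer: 1024/9 ≈ 113.78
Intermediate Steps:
z(Z) = (6 + Z)*(Z + Z**2)
l = 8/3 (l = 16*(1/6) = 8/3 ≈ 2.6667)
(l + z(y(5, 4)))**2 = (8/3 - 2*(6 + (-2)**2 + 7*(-2)))**2 = (8/3 - 2*(6 + 4 - 14))**2 = (8/3 - 2*(-4))**2 = (8/3 + 8)**2 = (32/3)**2 = 1024/9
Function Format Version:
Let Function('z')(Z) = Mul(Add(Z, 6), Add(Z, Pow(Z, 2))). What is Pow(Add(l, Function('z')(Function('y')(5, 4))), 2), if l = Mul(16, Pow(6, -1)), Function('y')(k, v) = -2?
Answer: Rational(1024, 9) ≈ 113.78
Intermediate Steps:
Function('z')(Z) = Mul(Add(6, Z), Add(Z, Pow(Z, 2)))
l = Rational(8, 3) (l = Mul(16, Rational(1, 6)) = Rational(8, 3) ≈ 2.6667)
Pow(Add(l, Function('z')(Function('y')(5, 4))), 2) = Pow(Add(Rational(8, 3), Mul(-2, Add(6, Pow(-2, 2), Mul(7, -2)))), 2) = Pow(Add(Rational(8, 3), Mul(-2, Add(6, 4, -14))), 2) = Pow(Add(Rational(8, 3), Mul(-2, -4)), 2) = Pow(Add(Rational(8, 3), 8), 2) = Pow(Rational(32, 3), 2) = Rational(1024, 9)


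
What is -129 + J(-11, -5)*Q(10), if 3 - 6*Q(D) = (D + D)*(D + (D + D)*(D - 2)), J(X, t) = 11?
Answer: -38141/6 ≈ -6356.8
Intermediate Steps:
Q(D) = ½ - D*(D + 2*D*(-2 + D))/3 (Q(D) = ½ - (D + D)*(D + (D + D)*(D - 2))/6 = ½ - 2*D*(D + (2*D)*(-2 + D))/6 = ½ - 2*D*(D + 2*D*(-2 + D))/6 = ½ - D*(D + 2*D*(-2 + D))/3)
-129 + J(-11, -5)*Q(10) = -129 + 11*(½ + 10² - ⅔*10³) = -129 + 11*(½ + 100 - ⅔*1000) = -129 + 11*(½ + 100 - 2000/3) = -129 + 11*(-3397/6) = -129 - 37367/6 = -38141/6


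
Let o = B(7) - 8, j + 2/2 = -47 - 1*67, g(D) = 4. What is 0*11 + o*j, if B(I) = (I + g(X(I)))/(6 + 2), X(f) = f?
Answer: 6095/8 ≈ 761.88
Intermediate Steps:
j = -115 (j = -1 + (-47 - 1*67) = -1 + (-47 - 67) = -1 - 114 = -115)
B(I) = 1/2 + I/8 (B(I) = (I + 4)/(6 + 2) = (4 + I)/8 = (4 + I)*(1/8) = 1/2 + I/8)
o = -53/8 (o = (1/2 + (1/8)*7) - 8 = (1/2 + 7/8) - 8 = 11/8 - 8 = -53/8 ≈ -6.6250)
0*11 + o*j = 0*11 - 53/8*(-115) = 0 + 6095/8 = 6095/8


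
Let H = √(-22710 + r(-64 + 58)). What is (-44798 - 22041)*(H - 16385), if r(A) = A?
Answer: 1095157015 - 401034*I*√631 ≈ 1.0952e+9 - 1.0074e+7*I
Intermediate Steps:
H = 6*I*√631 (H = √(-22710 + (-64 + 58)) = √(-22710 - 6) = √(-22716) = 6*I*√631 ≈ 150.72*I)
(-44798 - 22041)*(H - 16385) = (-44798 - 22041)*(6*I*√631 - 16385) = -66839*(-16385 + 6*I*√631) = 1095157015 - 401034*I*√631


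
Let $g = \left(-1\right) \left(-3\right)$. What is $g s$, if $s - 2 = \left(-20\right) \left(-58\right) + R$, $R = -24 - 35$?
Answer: $3309$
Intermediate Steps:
$R = -59$
$g = 3$
$s = 1103$ ($s = 2 - -1101 = 2 + \left(1160 - 59\right) = 2 + 1101 = 1103$)
$g s = 3 \cdot 1103 = 3309$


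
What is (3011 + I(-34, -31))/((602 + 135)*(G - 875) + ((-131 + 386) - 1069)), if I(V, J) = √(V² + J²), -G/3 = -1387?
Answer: 3011/2420968 + √2117/2420968 ≈ 0.0012627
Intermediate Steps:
G = 4161 (G = -3*(-1387) = 4161)
I(V, J) = √(J² + V²)
(3011 + I(-34, -31))/((602 + 135)*(G - 875) + ((-131 + 386) - 1069)) = (3011 + √((-31)² + (-34)²))/((602 + 135)*(4161 - 875) + ((-131 + 386) - 1069)) = (3011 + √(961 + 1156))/(737*3286 + (255 - 1069)) = (3011 + √2117)/(2421782 - 814) = (3011 + √2117)/2420968 = (3011 + √2117)*(1/2420968) = 3011/2420968 + √2117/2420968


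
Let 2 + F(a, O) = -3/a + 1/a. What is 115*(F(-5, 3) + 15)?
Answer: 1541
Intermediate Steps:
F(a, O) = -2 - 2/a (F(a, O) = -2 + (-3/a + 1/a) = -2 - 2/a)
115*(F(-5, 3) + 15) = 115*((-2 - 2/(-5)) + 15) = 115*((-2 - 2*(-1/5)) + 15) = 115*((-2 + 2/5) + 15) = 115*(-8/5 + 15) = 115*(67/5) = 1541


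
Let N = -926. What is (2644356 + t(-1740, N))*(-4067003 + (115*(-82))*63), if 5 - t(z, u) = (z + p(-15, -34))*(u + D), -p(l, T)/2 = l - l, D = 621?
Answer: -9851970491473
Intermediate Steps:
p(l, T) = 0 (p(l, T) = -2*(l - l) = -2*0 = 0)
t(z, u) = 5 - z*(621 + u) (t(z, u) = 5 - (z + 0)*(u + 621) = 5 - z*(621 + u))
(2644356 + t(-1740, N))*(-4067003 + (115*(-82))*63) = (2644356 + (5 - 621*(-1740) - 1*(-926)*(-1740)))*(-4067003 + (115*(-82))*63) = (2644356 + (5 + 1080540 - 1611240))*(-4067003 - 9430*63) = (2644356 - 530695)*(-4067003 - 594090) = 2113661*(-4661093) = -9851970491473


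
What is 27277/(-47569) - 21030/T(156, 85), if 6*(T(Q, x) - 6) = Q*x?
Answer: -530410951/52706452 ≈ -10.063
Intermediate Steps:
T(Q, x) = 6 + Q*x/6 (T(Q, x) = 6 + (Q*x)/6 = 6 + Q*x/6)
27277/(-47569) - 21030/T(156, 85) = 27277/(-47569) - 21030/(6 + (⅙)*156*85) = 27277*(-1/47569) - 21030/(6 + 2210) = -27277/47569 - 21030/2216 = -27277/47569 - 21030*1/2216 = -27277/47569 - 10515/1108 = -530410951/52706452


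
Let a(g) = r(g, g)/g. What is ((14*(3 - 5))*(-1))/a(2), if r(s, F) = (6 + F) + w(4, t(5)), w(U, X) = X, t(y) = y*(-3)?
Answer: -8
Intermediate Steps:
t(y) = -3*y
r(s, F) = -9 + F (r(s, F) = (6 + F) - 3*5 = (6 + F) - 15 = -9 + F)
a(g) = (-9 + g)/g
((14*(3 - 5))*(-1))/a(2) = ((14*(3 - 5))*(-1))/(((-9 + 2)/2)) = ((14*(-2))*(-1))/(((½)*(-7))) = (-28*(-1))/(-7/2) = 28*(-2/7) = -8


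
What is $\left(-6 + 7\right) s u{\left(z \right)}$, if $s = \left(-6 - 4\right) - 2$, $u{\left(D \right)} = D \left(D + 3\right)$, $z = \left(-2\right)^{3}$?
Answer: $-480$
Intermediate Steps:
$z = -8$
$u{\left(D \right)} = D \left(3 + D\right)$
$s = -12$ ($s = -10 - 2 = -12$)
$\left(-6 + 7\right) s u{\left(z \right)} = \left(-6 + 7\right) \left(-12\right) \left(- 8 \left(3 - 8\right)\right) = 1 \left(-12\right) \left(\left(-8\right) \left(-5\right)\right) = \left(-12\right) 40 = -480$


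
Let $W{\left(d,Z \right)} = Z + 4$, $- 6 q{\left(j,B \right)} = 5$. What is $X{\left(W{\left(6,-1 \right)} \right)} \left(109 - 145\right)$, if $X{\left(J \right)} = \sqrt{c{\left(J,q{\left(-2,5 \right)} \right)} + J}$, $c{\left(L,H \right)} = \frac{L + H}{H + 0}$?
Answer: $- \frac{36 \sqrt{10}}{5} \approx -22.768$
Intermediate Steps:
$q{\left(j,B \right)} = - \frac{5}{6}$ ($q{\left(j,B \right)} = \left(- \frac{1}{6}\right) 5 = - \frac{5}{6}$)
$W{\left(d,Z \right)} = 4 + Z$
$c{\left(L,H \right)} = \frac{H + L}{H}$
$X{\left(J \right)} = \sqrt{1 - \frac{J}{5}}$ ($X{\left(J \right)} = \sqrt{\frac{- \frac{5}{6} + J}{- \frac{5}{6}} + J} = \sqrt{- \frac{6 \left(- \frac{5}{6} + J\right)}{5} + J} = \sqrt{\left(1 - \frac{6 J}{5}\right) + J} = \sqrt{1 - \frac{J}{5}}$)
$X{\left(W{\left(6,-1 \right)} \right)} \left(109 - 145\right) = \frac{\sqrt{25 - 5 \left(4 - 1\right)}}{5} \left(109 - 145\right) = \frac{\sqrt{25 - 15}}{5} \left(-36\right) = \frac{\sqrt{10}}{5} \left(-36\right) = - \frac{36 \sqrt{10}}{5}$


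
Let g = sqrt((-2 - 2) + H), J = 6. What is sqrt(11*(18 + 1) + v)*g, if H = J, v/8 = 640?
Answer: 73*sqrt(2) ≈ 103.24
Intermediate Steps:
v = 5120 (v = 8*640 = 5120)
H = 6
g = sqrt(2) (g = sqrt((-2 - 2) + 6) = sqrt(-4 + 6) = sqrt(2) ≈ 1.4142)
sqrt(11*(18 + 1) + v)*g = sqrt(11*(18 + 1) + 5120)*sqrt(2) = sqrt(11*19 + 5120)*sqrt(2) = sqrt(209 + 5120)*sqrt(2) = sqrt(5329)*sqrt(2) = 73*sqrt(2)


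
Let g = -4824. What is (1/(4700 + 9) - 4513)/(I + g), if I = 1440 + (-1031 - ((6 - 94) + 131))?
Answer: 10625858/10496361 ≈ 1.0123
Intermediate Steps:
I = 366 (I = 1440 + (-1031 - (-88 + 131)) = 1440 + (-1031 - 1*43) = 1440 + (-1031 - 43) = 1440 - 1074 = 366)
(1/(4700 + 9) - 4513)/(I + g) = (1/(4700 + 9) - 4513)/(366 - 4824) = (1/4709 - 4513)/(-4458) = (1/4709 - 4513)*(-1/4458) = -21251716/4709*(-1/4458) = 10625858/10496361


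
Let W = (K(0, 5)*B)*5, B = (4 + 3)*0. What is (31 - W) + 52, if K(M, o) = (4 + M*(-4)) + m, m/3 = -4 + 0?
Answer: 83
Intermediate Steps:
m = -12 (m = 3*(-4 + 0) = 3*(-4) = -12)
B = 0 (B = 7*0 = 0)
K(M, o) = -8 - 4*M (K(M, o) = (4 + M*(-4)) - 12 = (4 - 4*M) - 12 = -8 - 4*M)
W = 0 (W = ((-8 - 4*0)*0)*5 = ((-8 + 0)*0)*5 = -8*0*5 = 0*5 = 0)
(31 - W) + 52 = (31 - 1*0) + 52 = (31 + 0) + 52 = 31 + 52 = 83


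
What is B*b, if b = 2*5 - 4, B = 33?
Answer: 198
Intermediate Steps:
b = 6 (b = 10 - 4 = 6)
B*b = 33*6 = 198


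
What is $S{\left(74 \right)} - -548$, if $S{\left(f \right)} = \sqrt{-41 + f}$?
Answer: $548 + \sqrt{33} \approx 553.74$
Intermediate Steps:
$S{\left(74 \right)} - -548 = \sqrt{-41 + 74} - -548 = \sqrt{33} + 548 = 548 + \sqrt{33}$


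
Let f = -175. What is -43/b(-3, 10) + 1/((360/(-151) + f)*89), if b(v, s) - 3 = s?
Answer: -102508158/30990245 ≈ -3.3078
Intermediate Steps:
b(v, s) = 3 + s
-43/b(-3, 10) + 1/((360/(-151) + f)*89) = -43/(3 + 10) + 1/(360/(-151) - 175*89) = -43/13 + (1/89)/(360*(-1/151) - 175) = -43*1/13 + (1/89)/(-360/151 - 175) = -43/13 + (1/89)/(-26785/151) = -43/13 - 151/26785*1/89 = -43/13 - 151/2383865 = -102508158/30990245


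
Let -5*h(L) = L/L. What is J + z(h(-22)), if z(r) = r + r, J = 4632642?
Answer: 23163208/5 ≈ 4.6326e+6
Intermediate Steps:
h(L) = -⅕ (h(L) = -L/(5*L) = -⅕*1 = -⅕)
z(r) = 2*r
J + z(h(-22)) = 4632642 + 2*(-⅕) = 4632642 - ⅖ = 23163208/5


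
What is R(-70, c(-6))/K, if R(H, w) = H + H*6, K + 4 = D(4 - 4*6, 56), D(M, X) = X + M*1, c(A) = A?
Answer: -245/16 ≈ -15.313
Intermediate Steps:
D(M, X) = M + X (D(M, X) = X + M = M + X)
K = 32 (K = -4 + ((4 - 4*6) + 56) = -4 + ((4 - 24) + 56) = -4 + (-20 + 56) = -4 + 36 = 32)
R(H, w) = 7*H (R(H, w) = H + 6*H = 7*H)
R(-70, c(-6))/K = (7*(-70))/32 = -490*1/32 = -245/16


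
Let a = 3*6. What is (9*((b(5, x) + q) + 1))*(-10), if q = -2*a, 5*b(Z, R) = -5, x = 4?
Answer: 3240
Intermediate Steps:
a = 18
b(Z, R) = -1 (b(Z, R) = (1/5)*(-5) = -1)
q = -36 (q = -2*18 = -36)
(9*((b(5, x) + q) + 1))*(-10) = (9*((-1 - 36) + 1))*(-10) = (9*(-37 + 1))*(-10) = (9*(-36))*(-10) = -324*(-10) = 3240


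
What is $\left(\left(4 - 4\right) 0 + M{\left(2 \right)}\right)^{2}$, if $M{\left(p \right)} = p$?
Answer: $4$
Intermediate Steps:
$\left(\left(4 - 4\right) 0 + M{\left(2 \right)}\right)^{2} = \left(\left(4 - 4\right) 0 + 2\right)^{2} = \left(0 \cdot 0 + 2\right)^{2} = \left(0 + 2\right)^{2} = 2^{2} = 4$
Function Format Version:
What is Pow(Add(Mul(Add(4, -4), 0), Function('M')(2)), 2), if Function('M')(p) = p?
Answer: 4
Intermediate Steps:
Pow(Add(Mul(Add(4, -4), 0), Function('M')(2)), 2) = Pow(Add(Mul(Add(4, -4), 0), 2), 2) = Pow(Add(Mul(0, 0), 2), 2) = Pow(Add(0, 2), 2) = Pow(2, 2) = 4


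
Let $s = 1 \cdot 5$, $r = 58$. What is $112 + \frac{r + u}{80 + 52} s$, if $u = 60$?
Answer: $\frac{7687}{66} \approx 116.47$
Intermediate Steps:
$s = 5$
$112 + \frac{r + u}{80 + 52} s = 112 + \frac{58 + 60}{80 + 52} \cdot 5 = 112 + \frac{118}{132} \cdot 5 = 112 + 118 \cdot \frac{1}{132} \cdot 5 = 112 + \frac{59}{66} \cdot 5 = 112 + \frac{295}{66} = \frac{7687}{66}$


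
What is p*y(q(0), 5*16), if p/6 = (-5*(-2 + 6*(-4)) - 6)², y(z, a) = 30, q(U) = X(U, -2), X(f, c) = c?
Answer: 2767680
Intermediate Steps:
q(U) = -2
p = 92256 (p = 6*(-5*(-2 + 6*(-4)) - 6)² = 6*(-5*(-2 - 24) - 6)² = 6*(-5*(-26) - 6)² = 6*(130 - 6)² = 6*124² = 6*15376 = 92256)
p*y(q(0), 5*16) = 92256*30 = 2767680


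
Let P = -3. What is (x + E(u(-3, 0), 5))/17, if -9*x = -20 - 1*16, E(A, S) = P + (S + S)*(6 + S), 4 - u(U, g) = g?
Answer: 111/17 ≈ 6.5294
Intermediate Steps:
u(U, g) = 4 - g
E(A, S) = -3 + 2*S*(6 + S) (E(A, S) = -3 + (S + S)*(6 + S) = -3 + (2*S)*(6 + S) = -3 + 2*S*(6 + S))
x = 4 (x = -(-20 - 1*16)/9 = -(-20 - 16)/9 = -1/9*(-36) = 4)
(x + E(u(-3, 0), 5))/17 = (4 + (-3 + 2*5**2 + 12*5))/17 = (4 + (-3 + 2*25 + 60))*(1/17) = (4 + (-3 + 50 + 60))*(1/17) = (4 + 107)*(1/17) = 111*(1/17) = 111/17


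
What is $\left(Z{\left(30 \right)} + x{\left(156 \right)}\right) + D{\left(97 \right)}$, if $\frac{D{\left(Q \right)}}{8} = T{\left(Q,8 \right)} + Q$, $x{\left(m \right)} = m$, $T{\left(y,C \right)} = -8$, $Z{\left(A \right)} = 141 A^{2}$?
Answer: $127768$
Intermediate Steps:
$D{\left(Q \right)} = -64 + 8 Q$ ($D{\left(Q \right)} = 8 \left(-8 + Q\right) = -64 + 8 Q$)
$\left(Z{\left(30 \right)} + x{\left(156 \right)}\right) + D{\left(97 \right)} = \left(141 \cdot 30^{2} + 156\right) + \left(-64 + 8 \cdot 97\right) = \left(141 \cdot 900 + 156\right) + \left(-64 + 776\right) = \left(126900 + 156\right) + 712 = 127056 + 712 = 127768$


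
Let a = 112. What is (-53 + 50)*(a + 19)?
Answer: -393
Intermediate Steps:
(-53 + 50)*(a + 19) = (-53 + 50)*(112 + 19) = -3*131 = -393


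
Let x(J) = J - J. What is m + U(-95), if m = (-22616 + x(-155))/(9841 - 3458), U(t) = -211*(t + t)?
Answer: 255871854/6383 ≈ 40086.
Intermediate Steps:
x(J) = 0
U(t) = -422*t
m = -22616/6383 (m = (-22616 + 0)/(9841 - 3458) = -22616/6383 ≈ -3.5432)
m + U(-95) = -22616/6383 - 422*(-95) = -22616/6383 + 40090 = 255871854/6383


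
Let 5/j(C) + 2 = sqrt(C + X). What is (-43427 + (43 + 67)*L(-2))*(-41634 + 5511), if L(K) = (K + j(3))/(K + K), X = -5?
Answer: 3130142237/2 - 3311275*I*sqrt(2)/4 ≈ 1.5651e+9 - 1.1707e+6*I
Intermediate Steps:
j(C) = 5/(-2 + sqrt(-5 + C)) (j(C) = 5/(-2 + sqrt(C - 5)) = 5/(-2 + sqrt(-5 + C)))
L(K) = (K + 5/(-2 + I*sqrt(2)))/(2*K) (L(K) = (K + 5/(-2 + sqrt(-5 + 3)))/(K + K) = (K + 5/(-2 + sqrt(-2)))/((2*K)) = (K + 5/(-2 + I*sqrt(2)))*(1/(2*K)) = (K + 5/(-2 + I*sqrt(2)))/(2*K))
(-43427 + (43 + 67)*L(-2))*(-41634 + 5511) = (-43427 + (43 + 67)*((1/2)*(-5 - 2*(2 - I*sqrt(2)))/(-2*(2 - I*sqrt(2)))))*(-41634 + 5511) = (-43427 + 110*((1/2)*(-1/2)*(-5 + (-4 + 2*I*sqrt(2)))/(2 - I*sqrt(2))))*(-36123) = (-43427 + 110*((1/2)*(-1/2)*(-9 + 2*I*sqrt(2))/(2 - I*sqrt(2))))*(-36123) = (-43427 + 110*(-(-9 + 2*I*sqrt(2))/(4*(2 - I*sqrt(2)))))*(-36123) = (-43427 - 55*(-9 + 2*I*sqrt(2))/(2*(2 - I*sqrt(2))))*(-36123) = 1568713521 + 1986765*(-9 + 2*I*sqrt(2))/(2*(2 - I*sqrt(2)))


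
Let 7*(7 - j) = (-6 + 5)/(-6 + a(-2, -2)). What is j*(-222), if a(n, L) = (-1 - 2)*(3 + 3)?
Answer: -43475/28 ≈ -1552.7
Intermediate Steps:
a(n, L) = -18 (a(n, L) = -3*6 = -18)
j = 1175/168 (j = 7 - (-6 + 5)/(7*(-6 - 18)) = 7 - (-1)/(7*(-24)) = 7 - (-1)*(-1)/(7*24) = 7 - ⅐*1/24 = 7 - 1/168 = 1175/168 ≈ 6.9940)
j*(-222) = (1175/168)*(-222) = -43475/28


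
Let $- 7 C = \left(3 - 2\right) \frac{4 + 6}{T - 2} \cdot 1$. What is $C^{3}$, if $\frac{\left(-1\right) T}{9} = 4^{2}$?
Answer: $\frac{125}{133432831} \approx 9.368 \cdot 10^{-7}$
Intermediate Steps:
$T = -144$ ($T = - 9 \cdot 4^{2} = \left(-9\right) 16 = -144$)
$C = \frac{5}{511}$ ($C = - \frac{\left(3 - 2\right) \frac{4 + 6}{-144 - 2} \cdot 1}{7} = - \frac{1 \frac{10}{-146} \cdot 1}{7} = - \frac{1 \cdot 10 \left(- \frac{1}{146}\right) 1}{7} = - \frac{1 \left(- \frac{5}{73}\right) 1}{7} = - \frac{\left(- \frac{5}{73}\right) 1}{7} = \left(- \frac{1}{7}\right) \left(- \frac{5}{73}\right) = \frac{5}{511} \approx 0.0097847$)
$C^{3} = \left(\frac{5}{511}\right)^{3} = \frac{125}{133432831}$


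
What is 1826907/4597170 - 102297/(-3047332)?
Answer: 1006244810269/2334850541740 ≈ 0.43097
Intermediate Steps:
1826907/4597170 - 102297/(-3047332) = 1826907*(1/4597170) - 102297*(-1/3047332) = 608969/1532390 + 102297/3047332 = 1006244810269/2334850541740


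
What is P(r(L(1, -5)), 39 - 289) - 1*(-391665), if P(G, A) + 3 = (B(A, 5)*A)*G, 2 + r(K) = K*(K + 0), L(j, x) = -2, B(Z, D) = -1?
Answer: 392162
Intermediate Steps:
r(K) = -2 + K² (r(K) = -2 + K*(K + 0) = -2 + K*K = -2 + K²)
P(G, A) = -3 - A*G (P(G, A) = -3 + (-A)*G = -3 - A*G)
P(r(L(1, -5)), 39 - 289) - 1*(-391665) = (-3 - (39 - 289)*(-2 + (-2)²)) - 1*(-391665) = (-3 - 1*(-250)*(-2 + 4)) + 391665 = (-3 - 1*(-250)*2) + 391665 = (-3 + 500) + 391665 = 497 + 391665 = 392162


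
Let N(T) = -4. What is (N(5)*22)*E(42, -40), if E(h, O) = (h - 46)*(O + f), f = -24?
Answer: -22528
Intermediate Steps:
E(h, O) = (-46 + h)*(-24 + O) (E(h, O) = (h - 46)*(O - 24) = (-46 + h)*(-24 + O))
(N(5)*22)*E(42, -40) = (-4*22)*(1104 - 46*(-40) - 24*42 - 40*42) = -88*(1104 + 1840 - 1008 - 1680) = -88*256 = -22528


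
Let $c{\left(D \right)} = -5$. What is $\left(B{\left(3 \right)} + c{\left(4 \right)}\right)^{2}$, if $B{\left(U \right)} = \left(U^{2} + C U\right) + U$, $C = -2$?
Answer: $1$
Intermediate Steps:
$B{\left(U \right)} = U^{2} - U$ ($B{\left(U \right)} = \left(U^{2} - 2 U\right) + U = U^{2} - U$)
$\left(B{\left(3 \right)} + c{\left(4 \right)}\right)^{2} = \left(3 \left(-1 + 3\right) - 5\right)^{2} = \left(3 \cdot 2 - 5\right)^{2} = \left(6 - 5\right)^{2} = 1^{2} = 1$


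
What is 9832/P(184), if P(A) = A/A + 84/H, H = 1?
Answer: 9832/85 ≈ 115.67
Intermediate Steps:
P(A) = 85 (P(A) = A/A + 84/1 = 1 + 84*1 = 1 + 84 = 85)
9832/P(184) = 9832/85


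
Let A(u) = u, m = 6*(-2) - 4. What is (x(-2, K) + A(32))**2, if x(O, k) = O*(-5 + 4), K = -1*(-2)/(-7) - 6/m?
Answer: 1156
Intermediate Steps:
m = -16 (m = -12 - 4 = -16)
K = 5/56 (K = -1*(-2)/(-7) - 6/(-16) = 2*(-1/7) - 6*(-1/16) = -2/7 + 3/8 = 5/56 ≈ 0.089286)
x(O, k) = -O (x(O, k) = O*(-1) = -O)
(x(-2, K) + A(32))**2 = (-1*(-2) + 32)**2 = (2 + 32)**2 = 34**2 = 1156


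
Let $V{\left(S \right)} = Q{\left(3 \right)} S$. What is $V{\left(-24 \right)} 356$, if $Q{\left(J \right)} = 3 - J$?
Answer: $0$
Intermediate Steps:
$V{\left(S \right)} = 0$ ($V{\left(S \right)} = \left(3 - 3\right) S = 0 S = 0$)
$V{\left(-24 \right)} 356 = 0 \cdot 356 = 0$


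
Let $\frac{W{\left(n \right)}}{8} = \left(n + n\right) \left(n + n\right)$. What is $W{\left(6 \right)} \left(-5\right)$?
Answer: $-5760$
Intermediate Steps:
$W{\left(n \right)} = 32 n^{2}$ ($W{\left(n \right)} = 8 \left(n + n\right) \left(n + n\right) = 8 \cdot 2 n 2 n = 8 \cdot 4 n^{2} = 32 n^{2}$)
$W{\left(6 \right)} \left(-5\right) = 32 \cdot 6^{2} \left(-5\right) = 32 \cdot 36 \left(-5\right) = 1152 \left(-5\right) = -5760$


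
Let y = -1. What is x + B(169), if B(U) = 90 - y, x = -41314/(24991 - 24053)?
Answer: 3146/67 ≈ 46.955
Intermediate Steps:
x = -2951/67 (x = -41314/938 = -41314*1/938 = -2951/67 ≈ -44.045)
B(U) = 91 (B(U) = 90 - 1*(-1) = 90 + 1 = 91)
x + B(169) = -2951/67 + 91 = 3146/67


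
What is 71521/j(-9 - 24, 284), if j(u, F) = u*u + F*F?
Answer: 71521/81745 ≈ 0.87493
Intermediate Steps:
j(u, F) = F² + u² (j(u, F) = u² + F² = F² + u²)
71521/j(-9 - 24, 284) = 71521/(284² + (-9 - 24)²) = 71521/(80656 + (-33)²) = 71521/(80656 + 1089) = 71521/81745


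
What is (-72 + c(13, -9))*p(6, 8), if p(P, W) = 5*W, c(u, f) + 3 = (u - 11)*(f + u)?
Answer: -2680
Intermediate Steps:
c(u, f) = -3 + (-11 + u)*(f + u) (c(u, f) = -3 + (u - 11)*(f + u) = -3 + (-11 + u)*(f + u))
(-72 + c(13, -9))*p(6, 8) = (-72 + (-3 + 13² - 11*(-9) - 11*13 - 9*13))*(5*8) = (-72 + (-3 + 169 + 99 - 143 - 117))*40 = (-72 + 5)*40 = -67*40 = -2680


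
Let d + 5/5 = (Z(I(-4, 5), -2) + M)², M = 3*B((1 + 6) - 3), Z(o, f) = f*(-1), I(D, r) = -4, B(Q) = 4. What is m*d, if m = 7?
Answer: 1365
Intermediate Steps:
Z(o, f) = -f
M = 12 (M = 3*4 = 12)
d = 195 (d = -1 + (-1*(-2) + 12)² = -1 + (2 + 12)² = -1 + 14² = -1 + 196 = 195)
m*d = 7*195 = 1365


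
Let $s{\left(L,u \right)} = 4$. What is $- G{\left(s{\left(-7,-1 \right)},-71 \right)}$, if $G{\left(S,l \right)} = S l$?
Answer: $284$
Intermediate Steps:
$- G{\left(s{\left(-7,-1 \right)},-71 \right)} = - 4 \left(-71\right) = \left(-1\right) \left(-284\right) = 284$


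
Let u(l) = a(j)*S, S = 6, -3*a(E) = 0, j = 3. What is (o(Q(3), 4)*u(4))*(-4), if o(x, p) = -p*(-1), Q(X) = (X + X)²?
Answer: 0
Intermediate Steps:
a(E) = 0 (a(E) = -⅓*0 = 0)
u(l) = 0 (u(l) = 0*6 = 0)
Q(X) = 4*X² (Q(X) = (2*X)² = 4*X²)
o(x, p) = p
(o(Q(3), 4)*u(4))*(-4) = (4*0)*(-4) = 0*(-4) = 0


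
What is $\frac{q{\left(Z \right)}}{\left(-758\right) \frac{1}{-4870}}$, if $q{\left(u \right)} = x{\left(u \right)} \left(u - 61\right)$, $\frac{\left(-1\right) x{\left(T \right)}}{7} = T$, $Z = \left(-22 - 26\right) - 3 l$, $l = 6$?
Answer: $- \frac{142871190}{379} \approx -3.7697 \cdot 10^{5}$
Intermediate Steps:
$Z = -66$ ($Z = \left(-22 - 26\right) - 18 = -48 - 18 = -66$)
$x{\left(T \right)} = - 7 T$
$q{\left(u \right)} = - 7 u \left(-61 + u\right)$ ($q{\left(u \right)} = - 7 u \left(u - 61\right) = - 7 u \left(-61 + u\right)$)
$\frac{q{\left(Z \right)}}{\left(-758\right) \frac{1}{-4870}} = \frac{7 \left(-66\right) \left(61 - -66\right)}{\left(-758\right) \frac{1}{-4870}} = \frac{7 \left(-66\right) \left(61 + 66\right)}{\left(-758\right) \left(- \frac{1}{4870}\right)} = \frac{7 \left(-66\right) 127}{\frac{379}{2435}} = \left(-58674\right) \frac{2435}{379} = - \frac{142871190}{379}$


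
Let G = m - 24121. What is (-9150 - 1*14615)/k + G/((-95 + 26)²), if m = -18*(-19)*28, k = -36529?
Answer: -418169140/173914569 ≈ -2.4044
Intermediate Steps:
m = 9576 (m = 342*28 = 9576)
G = -14545 (G = 9576 - 24121 = -14545)
(-9150 - 1*14615)/k + G/((-95 + 26)²) = (-9150 - 1*14615)/(-36529) - 14545/(-95 + 26)² = (-9150 - 14615)*(-1/36529) - 14545/((-69)²) = -23765*(-1/36529) - 14545/4761 = 23765/36529 - 14545*1/4761 = 23765/36529 - 14545/4761 = -418169140/173914569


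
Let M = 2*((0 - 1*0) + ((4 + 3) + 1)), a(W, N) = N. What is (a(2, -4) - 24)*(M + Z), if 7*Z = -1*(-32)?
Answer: -576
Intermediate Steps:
Z = 32/7 (Z = (-1*(-32))/7 = (⅐)*32 = 32/7 ≈ 4.5714)
M = 16 (M = 2*((0 + 0) + (7 + 1)) = 2*(0 + 8) = 2*8 = 16)
(a(2, -4) - 24)*(M + Z) = (-4 - 24)*(16 + 32/7) = -28*144/7 = -576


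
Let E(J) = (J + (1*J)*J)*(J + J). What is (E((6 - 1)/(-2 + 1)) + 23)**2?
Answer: 31329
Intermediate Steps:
E(J) = 2*J*(J + J**2) (E(J) = (J + J*J)*(2*J) = (J + J**2)*(2*J) = 2*J*(J + J**2))
(E((6 - 1)/(-2 + 1)) + 23)**2 = (2*((6 - 1)/(-2 + 1))**2*(1 + (6 - 1)/(-2 + 1)) + 23)**2 = (2*(5/(-1))**2*(1 + 5/(-1)) + 23)**2 = (2*(5*(-1))**2*(1 + 5*(-1)) + 23)**2 = (2*(-5)**2*(1 - 5) + 23)**2 = (2*25*(-4) + 23)**2 = (-200 + 23)**2 = (-177)**2 = 31329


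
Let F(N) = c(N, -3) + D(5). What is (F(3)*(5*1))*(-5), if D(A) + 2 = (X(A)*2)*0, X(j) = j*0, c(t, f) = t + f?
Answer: 50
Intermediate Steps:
c(t, f) = f + t
X(j) = 0
D(A) = -2 (D(A) = -2 + (0*2)*0 = -2 + 0*0 = -2 + 0 = -2)
F(N) = -5 + N (F(N) = (-3 + N) - 2 = -5 + N)
(F(3)*(5*1))*(-5) = ((-5 + 3)*(5*1))*(-5) = -2*5*(-5) = -10*(-5) = 50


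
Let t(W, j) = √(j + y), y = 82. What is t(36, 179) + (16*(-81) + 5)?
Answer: -1291 + 3*√29 ≈ -1274.8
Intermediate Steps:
t(W, j) = √(82 + j) (t(W, j) = √(j + 82) = √(82 + j))
t(36, 179) + (16*(-81) + 5) = √(82 + 179) + (16*(-81) + 5) = √261 + (-1296 + 5) = 3*√29 - 1291 = -1291 + 3*√29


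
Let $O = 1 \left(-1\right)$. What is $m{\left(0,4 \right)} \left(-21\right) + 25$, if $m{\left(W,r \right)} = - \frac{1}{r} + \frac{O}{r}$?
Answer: $\frac{71}{2} \approx 35.5$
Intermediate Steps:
$O = -1$
$m{\left(W,r \right)} = - \frac{2}{r}$ ($m{\left(W,r \right)} = - \frac{1}{r} - \frac{1}{r} = - \frac{2}{r}$)
$m{\left(0,4 \right)} \left(-21\right) + 25 = - \frac{2}{4} \left(-21\right) + 25 = \left(-2\right) \frac{1}{4} \left(-21\right) + 25 = \left(- \frac{1}{2}\right) \left(-21\right) + 25 = \frac{21}{2} + 25 = \frac{71}{2}$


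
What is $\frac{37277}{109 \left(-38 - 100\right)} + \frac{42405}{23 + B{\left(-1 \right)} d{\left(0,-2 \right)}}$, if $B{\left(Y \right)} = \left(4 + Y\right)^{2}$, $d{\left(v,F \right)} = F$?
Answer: $\frac{127533925}{15042} \approx 8478.5$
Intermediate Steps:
$\frac{37277}{109 \left(-38 - 100\right)} + \frac{42405}{23 + B{\left(-1 \right)} d{\left(0,-2 \right)}} = \frac{37277}{109 \left(-38 - 100\right)} + \frac{42405}{23 + \left(4 - 1\right)^{2} \left(-2\right)} = \frac{37277}{109 \left(-138\right)} + \frac{42405}{23 + 3^{2} \left(-2\right)} = \frac{37277}{-15042} + \frac{42405}{23 + 9 \left(-2\right)} = 37277 \left(- \frac{1}{15042}\right) + \frac{42405}{23 - 18} = - \frac{37277}{15042} + \frac{42405}{5} = - \frac{37277}{15042} + 42405 \cdot \frac{1}{5} = - \frac{37277}{15042} + 8481 = \frac{127533925}{15042}$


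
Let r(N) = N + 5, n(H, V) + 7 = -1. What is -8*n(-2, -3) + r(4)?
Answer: 73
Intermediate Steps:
n(H, V) = -8 (n(H, V) = -7 - 1 = -8)
r(N) = 5 + N
-8*n(-2, -3) + r(4) = -8*(-8) + (5 + 4) = 64 + 9 = 73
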